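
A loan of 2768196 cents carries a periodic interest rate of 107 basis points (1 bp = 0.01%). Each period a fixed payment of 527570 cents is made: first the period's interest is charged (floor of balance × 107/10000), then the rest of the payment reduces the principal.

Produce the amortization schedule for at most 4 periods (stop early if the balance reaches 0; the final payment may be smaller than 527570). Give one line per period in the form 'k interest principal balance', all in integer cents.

1. interest=⌊2768196·107/10000⌋=29619; principal=527570-29619=497951; balance=2768196-497951=2270245
2. interest=⌊2270245·107/10000⌋=24291; principal=527570-24291=503279; balance=2270245-503279=1766966
3. interest=⌊1766966·107/10000⌋=18906; principal=527570-18906=508664; balance=1766966-508664=1258302
4. interest=⌊1258302·107/10000⌋=13463; principal=527570-13463=514107; balance=1258302-514107=744195

1 29619 497951 2270245
2 24291 503279 1766966
3 18906 508664 1258302
4 13463 514107 744195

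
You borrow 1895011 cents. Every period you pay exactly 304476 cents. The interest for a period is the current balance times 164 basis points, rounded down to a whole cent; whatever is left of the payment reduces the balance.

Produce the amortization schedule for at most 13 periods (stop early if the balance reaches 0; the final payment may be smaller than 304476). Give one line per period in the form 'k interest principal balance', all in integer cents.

1 31078 273398 1621613
2 26594 277882 1343731
3 22037 282439 1061292
4 17405 287071 774221
5 12697 291779 482442
6 7912 296564 185878
7 3048 185878 0

1. interest=⌊1895011·164/10000⌋=31078; principal=304476-31078=273398; balance=1895011-273398=1621613
2. interest=⌊1621613·164/10000⌋=26594; principal=304476-26594=277882; balance=1621613-277882=1343731
3. interest=⌊1343731·164/10000⌋=22037; principal=304476-22037=282439; balance=1343731-282439=1061292
4. interest=⌊1061292·164/10000⌋=17405; principal=304476-17405=287071; balance=1061292-287071=774221
5. interest=⌊774221·164/10000⌋=12697; principal=304476-12697=291779; balance=774221-291779=482442
6. interest=⌊482442·164/10000⌋=7912; principal=304476-7912=296564; balance=482442-296564=185878
7. interest=⌊185878·164/10000⌋=3048; principal=min(304476-3048,185878)=185878; balance=185878-185878=0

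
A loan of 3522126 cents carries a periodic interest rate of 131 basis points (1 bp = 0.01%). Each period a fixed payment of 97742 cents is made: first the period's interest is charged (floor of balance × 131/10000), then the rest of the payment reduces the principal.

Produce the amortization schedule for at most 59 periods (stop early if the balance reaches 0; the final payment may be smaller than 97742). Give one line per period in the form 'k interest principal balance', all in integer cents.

1. interest=⌊3522126·131/10000⌋=46139; principal=97742-46139=51603; balance=3522126-51603=3470523
2. interest=⌊3470523·131/10000⌋=45463; principal=97742-45463=52279; balance=3470523-52279=3418244
3. interest=⌊3418244·131/10000⌋=44778; principal=97742-44778=52964; balance=3418244-52964=3365280
4. interest=⌊3365280·131/10000⌋=44085; principal=97742-44085=53657; balance=3365280-53657=3311623
5. interest=⌊3311623·131/10000⌋=43382; principal=97742-43382=54360; balance=3311623-54360=3257263
6. interest=⌊3257263·131/10000⌋=42670; principal=97742-42670=55072; balance=3257263-55072=3202191
7. interest=⌊3202191·131/10000⌋=41948; principal=97742-41948=55794; balance=3202191-55794=3146397
8. interest=⌊3146397·131/10000⌋=41217; principal=97742-41217=56525; balance=3146397-56525=3089872
9. interest=⌊3089872·131/10000⌋=40477; principal=97742-40477=57265; balance=3089872-57265=3032607
10. interest=⌊3032607·131/10000⌋=39727; principal=97742-39727=58015; balance=3032607-58015=2974592
11. interest=⌊2974592·131/10000⌋=38967; principal=97742-38967=58775; balance=2974592-58775=2915817
12. interest=⌊2915817·131/10000⌋=38197; principal=97742-38197=59545; balance=2915817-59545=2856272
13. interest=⌊2856272·131/10000⌋=37417; principal=97742-37417=60325; balance=2856272-60325=2795947
14. interest=⌊2795947·131/10000⌋=36626; principal=97742-36626=61116; balance=2795947-61116=2734831
15. interest=⌊2734831·131/10000⌋=35826; principal=97742-35826=61916; balance=2734831-61916=2672915
16. interest=⌊2672915·131/10000⌋=35015; principal=97742-35015=62727; balance=2672915-62727=2610188
17. interest=⌊2610188·131/10000⌋=34193; principal=97742-34193=63549; balance=2610188-63549=2546639
18. interest=⌊2546639·131/10000⌋=33360; principal=97742-33360=64382; balance=2546639-64382=2482257
19. interest=⌊2482257·131/10000⌋=32517; principal=97742-32517=65225; balance=2482257-65225=2417032
20. interest=⌊2417032·131/10000⌋=31663; principal=97742-31663=66079; balance=2417032-66079=2350953
21. interest=⌊2350953·131/10000⌋=30797; principal=97742-30797=66945; balance=2350953-66945=2284008
22. interest=⌊2284008·131/10000⌋=29920; principal=97742-29920=67822; balance=2284008-67822=2216186
23. interest=⌊2216186·131/10000⌋=29032; principal=97742-29032=68710; balance=2216186-68710=2147476
24. interest=⌊2147476·131/10000⌋=28131; principal=97742-28131=69611; balance=2147476-69611=2077865
25. interest=⌊2077865·131/10000⌋=27220; principal=97742-27220=70522; balance=2077865-70522=2007343
26. interest=⌊2007343·131/10000⌋=26296; principal=97742-26296=71446; balance=2007343-71446=1935897
27. interest=⌊1935897·131/10000⌋=25360; principal=97742-25360=72382; balance=1935897-72382=1863515
28. interest=⌊1863515·131/10000⌋=24412; principal=97742-24412=73330; balance=1863515-73330=1790185
29. interest=⌊1790185·131/10000⌋=23451; principal=97742-23451=74291; balance=1790185-74291=1715894
30. interest=⌊1715894·131/10000⌋=22478; principal=97742-22478=75264; balance=1715894-75264=1640630
31. interest=⌊1640630·131/10000⌋=21492; principal=97742-21492=76250; balance=1640630-76250=1564380
32. interest=⌊1564380·131/10000⌋=20493; principal=97742-20493=77249; balance=1564380-77249=1487131
33. interest=⌊1487131·131/10000⌋=19481; principal=97742-19481=78261; balance=1487131-78261=1408870
34. interest=⌊1408870·131/10000⌋=18456; principal=97742-18456=79286; balance=1408870-79286=1329584
35. interest=⌊1329584·131/10000⌋=17417; principal=97742-17417=80325; balance=1329584-80325=1249259
36. interest=⌊1249259·131/10000⌋=16365; principal=97742-16365=81377; balance=1249259-81377=1167882
37. interest=⌊1167882·131/10000⌋=15299; principal=97742-15299=82443; balance=1167882-82443=1085439
38. interest=⌊1085439·131/10000⌋=14219; principal=97742-14219=83523; balance=1085439-83523=1001916
39. interest=⌊1001916·131/10000⌋=13125; principal=97742-13125=84617; balance=1001916-84617=917299
40. interest=⌊917299·131/10000⌋=12016; principal=97742-12016=85726; balance=917299-85726=831573
41. interest=⌊831573·131/10000⌋=10893; principal=97742-10893=86849; balance=831573-86849=744724
42. interest=⌊744724·131/10000⌋=9755; principal=97742-9755=87987; balance=744724-87987=656737
43. interest=⌊656737·131/10000⌋=8603; principal=97742-8603=89139; balance=656737-89139=567598
44. interest=⌊567598·131/10000⌋=7435; principal=97742-7435=90307; balance=567598-90307=477291
45. interest=⌊477291·131/10000⌋=6252; principal=97742-6252=91490; balance=477291-91490=385801
46. interest=⌊385801·131/10000⌋=5053; principal=97742-5053=92689; balance=385801-92689=293112
47. interest=⌊293112·131/10000⌋=3839; principal=97742-3839=93903; balance=293112-93903=199209
48. interest=⌊199209·131/10000⌋=2609; principal=97742-2609=95133; balance=199209-95133=104076
49. interest=⌊104076·131/10000⌋=1363; principal=97742-1363=96379; balance=104076-96379=7697
50. interest=⌊7697·131/10000⌋=100; principal=min(97742-100,7697)=7697; balance=7697-7697=0

1 46139 51603 3470523
2 45463 52279 3418244
3 44778 52964 3365280
4 44085 53657 3311623
5 43382 54360 3257263
6 42670 55072 3202191
7 41948 55794 3146397
8 41217 56525 3089872
9 40477 57265 3032607
10 39727 58015 2974592
11 38967 58775 2915817
12 38197 59545 2856272
13 37417 60325 2795947
14 36626 61116 2734831
15 35826 61916 2672915
16 35015 62727 2610188
17 34193 63549 2546639
18 33360 64382 2482257
19 32517 65225 2417032
20 31663 66079 2350953
21 30797 66945 2284008
22 29920 67822 2216186
23 29032 68710 2147476
24 28131 69611 2077865
25 27220 70522 2007343
26 26296 71446 1935897
27 25360 72382 1863515
28 24412 73330 1790185
29 23451 74291 1715894
30 22478 75264 1640630
31 21492 76250 1564380
32 20493 77249 1487131
33 19481 78261 1408870
34 18456 79286 1329584
35 17417 80325 1249259
36 16365 81377 1167882
37 15299 82443 1085439
38 14219 83523 1001916
39 13125 84617 917299
40 12016 85726 831573
41 10893 86849 744724
42 9755 87987 656737
43 8603 89139 567598
44 7435 90307 477291
45 6252 91490 385801
46 5053 92689 293112
47 3839 93903 199209
48 2609 95133 104076
49 1363 96379 7697
50 100 7697 0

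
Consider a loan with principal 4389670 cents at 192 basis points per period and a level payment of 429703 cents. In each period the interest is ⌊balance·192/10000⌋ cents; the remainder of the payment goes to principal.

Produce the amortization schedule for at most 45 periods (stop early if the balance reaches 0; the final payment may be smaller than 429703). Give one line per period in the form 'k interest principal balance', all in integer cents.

1. interest=⌊4389670·192/10000⌋=84281; principal=429703-84281=345422; balance=4389670-345422=4044248
2. interest=⌊4044248·192/10000⌋=77649; principal=429703-77649=352054; balance=4044248-352054=3692194
3. interest=⌊3692194·192/10000⌋=70890; principal=429703-70890=358813; balance=3692194-358813=3333381
4. interest=⌊3333381·192/10000⌋=64000; principal=429703-64000=365703; balance=3333381-365703=2967678
5. interest=⌊2967678·192/10000⌋=56979; principal=429703-56979=372724; balance=2967678-372724=2594954
6. interest=⌊2594954·192/10000⌋=49823; principal=429703-49823=379880; balance=2594954-379880=2215074
7. interest=⌊2215074·192/10000⌋=42529; principal=429703-42529=387174; balance=2215074-387174=1827900
8. interest=⌊1827900·192/10000⌋=35095; principal=429703-35095=394608; balance=1827900-394608=1433292
9. interest=⌊1433292·192/10000⌋=27519; principal=429703-27519=402184; balance=1433292-402184=1031108
10. interest=⌊1031108·192/10000⌋=19797; principal=429703-19797=409906; balance=1031108-409906=621202
11. interest=⌊621202·192/10000⌋=11927; principal=429703-11927=417776; balance=621202-417776=203426
12. interest=⌊203426·192/10000⌋=3905; principal=min(429703-3905,203426)=203426; balance=203426-203426=0

1 84281 345422 4044248
2 77649 352054 3692194
3 70890 358813 3333381
4 64000 365703 2967678
5 56979 372724 2594954
6 49823 379880 2215074
7 42529 387174 1827900
8 35095 394608 1433292
9 27519 402184 1031108
10 19797 409906 621202
11 11927 417776 203426
12 3905 203426 0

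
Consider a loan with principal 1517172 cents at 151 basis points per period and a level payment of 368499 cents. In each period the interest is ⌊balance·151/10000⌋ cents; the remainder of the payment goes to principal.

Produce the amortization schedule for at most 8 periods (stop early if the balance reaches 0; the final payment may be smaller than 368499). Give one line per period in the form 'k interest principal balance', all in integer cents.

1. interest=⌊1517172·151/10000⌋=22909; principal=368499-22909=345590; balance=1517172-345590=1171582
2. interest=⌊1171582·151/10000⌋=17690; principal=368499-17690=350809; balance=1171582-350809=820773
3. interest=⌊820773·151/10000⌋=12393; principal=368499-12393=356106; balance=820773-356106=464667
4. interest=⌊464667·151/10000⌋=7016; principal=368499-7016=361483; balance=464667-361483=103184
5. interest=⌊103184·151/10000⌋=1558; principal=min(368499-1558,103184)=103184; balance=103184-103184=0

1 22909 345590 1171582
2 17690 350809 820773
3 12393 356106 464667
4 7016 361483 103184
5 1558 103184 0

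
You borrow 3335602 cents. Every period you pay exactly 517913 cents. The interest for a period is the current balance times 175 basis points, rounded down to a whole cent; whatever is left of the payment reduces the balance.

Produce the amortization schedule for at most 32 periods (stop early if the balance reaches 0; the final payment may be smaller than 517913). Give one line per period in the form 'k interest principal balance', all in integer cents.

1 58373 459540 2876062
2 50331 467582 2408480
3 42148 475765 1932715
4 33822 484091 1448624
5 25350 492563 956061
6 16731 501182 454879
7 7960 454879 0

1. interest=⌊3335602·175/10000⌋=58373; principal=517913-58373=459540; balance=3335602-459540=2876062
2. interest=⌊2876062·175/10000⌋=50331; principal=517913-50331=467582; balance=2876062-467582=2408480
3. interest=⌊2408480·175/10000⌋=42148; principal=517913-42148=475765; balance=2408480-475765=1932715
4. interest=⌊1932715·175/10000⌋=33822; principal=517913-33822=484091; balance=1932715-484091=1448624
5. interest=⌊1448624·175/10000⌋=25350; principal=517913-25350=492563; balance=1448624-492563=956061
6. interest=⌊956061·175/10000⌋=16731; principal=517913-16731=501182; balance=956061-501182=454879
7. interest=⌊454879·175/10000⌋=7960; principal=min(517913-7960,454879)=454879; balance=454879-454879=0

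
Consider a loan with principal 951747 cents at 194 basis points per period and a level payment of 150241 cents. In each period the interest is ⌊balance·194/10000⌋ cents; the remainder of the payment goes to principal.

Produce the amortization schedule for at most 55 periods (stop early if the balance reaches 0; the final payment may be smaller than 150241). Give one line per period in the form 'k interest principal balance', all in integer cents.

1. interest=⌊951747·194/10000⌋=18463; principal=150241-18463=131778; balance=951747-131778=819969
2. interest=⌊819969·194/10000⌋=15907; principal=150241-15907=134334; balance=819969-134334=685635
3. interest=⌊685635·194/10000⌋=13301; principal=150241-13301=136940; balance=685635-136940=548695
4. interest=⌊548695·194/10000⌋=10644; principal=150241-10644=139597; balance=548695-139597=409098
5. interest=⌊409098·194/10000⌋=7936; principal=150241-7936=142305; balance=409098-142305=266793
6. interest=⌊266793·194/10000⌋=5175; principal=150241-5175=145066; balance=266793-145066=121727
7. interest=⌊121727·194/10000⌋=2361; principal=min(150241-2361,121727)=121727; balance=121727-121727=0

1 18463 131778 819969
2 15907 134334 685635
3 13301 136940 548695
4 10644 139597 409098
5 7936 142305 266793
6 5175 145066 121727
7 2361 121727 0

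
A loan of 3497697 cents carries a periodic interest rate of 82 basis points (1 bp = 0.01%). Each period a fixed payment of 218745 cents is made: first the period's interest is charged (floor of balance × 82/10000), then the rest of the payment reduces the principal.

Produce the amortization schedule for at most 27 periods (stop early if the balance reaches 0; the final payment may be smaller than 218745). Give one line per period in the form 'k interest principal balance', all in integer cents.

1. interest=⌊3497697·82/10000⌋=28681; principal=218745-28681=190064; balance=3497697-190064=3307633
2. interest=⌊3307633·82/10000⌋=27122; principal=218745-27122=191623; balance=3307633-191623=3116010
3. interest=⌊3116010·82/10000⌋=25551; principal=218745-25551=193194; balance=3116010-193194=2922816
4. interest=⌊2922816·82/10000⌋=23967; principal=218745-23967=194778; balance=2922816-194778=2728038
5. interest=⌊2728038·82/10000⌋=22369; principal=218745-22369=196376; balance=2728038-196376=2531662
6. interest=⌊2531662·82/10000⌋=20759; principal=218745-20759=197986; balance=2531662-197986=2333676
7. interest=⌊2333676·82/10000⌋=19136; principal=218745-19136=199609; balance=2333676-199609=2134067
8. interest=⌊2134067·82/10000⌋=17499; principal=218745-17499=201246; balance=2134067-201246=1932821
9. interest=⌊1932821·82/10000⌋=15849; principal=218745-15849=202896; balance=1932821-202896=1729925
10. interest=⌊1729925·82/10000⌋=14185; principal=218745-14185=204560; balance=1729925-204560=1525365
11. interest=⌊1525365·82/10000⌋=12507; principal=218745-12507=206238; balance=1525365-206238=1319127
12. interest=⌊1319127·82/10000⌋=10816; principal=218745-10816=207929; balance=1319127-207929=1111198
13. interest=⌊1111198·82/10000⌋=9111; principal=218745-9111=209634; balance=1111198-209634=901564
14. interest=⌊901564·82/10000⌋=7392; principal=218745-7392=211353; balance=901564-211353=690211
15. interest=⌊690211·82/10000⌋=5659; principal=218745-5659=213086; balance=690211-213086=477125
16. interest=⌊477125·82/10000⌋=3912; principal=218745-3912=214833; balance=477125-214833=262292
17. interest=⌊262292·82/10000⌋=2150; principal=218745-2150=216595; balance=262292-216595=45697
18. interest=⌊45697·82/10000⌋=374; principal=min(218745-374,45697)=45697; balance=45697-45697=0

1 28681 190064 3307633
2 27122 191623 3116010
3 25551 193194 2922816
4 23967 194778 2728038
5 22369 196376 2531662
6 20759 197986 2333676
7 19136 199609 2134067
8 17499 201246 1932821
9 15849 202896 1729925
10 14185 204560 1525365
11 12507 206238 1319127
12 10816 207929 1111198
13 9111 209634 901564
14 7392 211353 690211
15 5659 213086 477125
16 3912 214833 262292
17 2150 216595 45697
18 374 45697 0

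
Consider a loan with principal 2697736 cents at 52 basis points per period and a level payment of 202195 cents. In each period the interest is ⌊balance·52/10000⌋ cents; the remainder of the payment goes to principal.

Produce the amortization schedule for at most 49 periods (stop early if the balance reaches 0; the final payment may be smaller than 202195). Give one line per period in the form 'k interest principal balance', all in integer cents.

1 14028 188167 2509569
2 13049 189146 2320423
3 12066 190129 2130294
4 11077 191118 1939176
5 10083 192112 1747064
6 9084 193111 1553953
7 8080 194115 1359838
8 7071 195124 1164714
9 6056 196139 968575
10 5036 197159 771416
11 4011 198184 573232
12 2980 199215 374017
13 1944 200251 173766
14 903 173766 0

1. interest=⌊2697736·52/10000⌋=14028; principal=202195-14028=188167; balance=2697736-188167=2509569
2. interest=⌊2509569·52/10000⌋=13049; principal=202195-13049=189146; balance=2509569-189146=2320423
3. interest=⌊2320423·52/10000⌋=12066; principal=202195-12066=190129; balance=2320423-190129=2130294
4. interest=⌊2130294·52/10000⌋=11077; principal=202195-11077=191118; balance=2130294-191118=1939176
5. interest=⌊1939176·52/10000⌋=10083; principal=202195-10083=192112; balance=1939176-192112=1747064
6. interest=⌊1747064·52/10000⌋=9084; principal=202195-9084=193111; balance=1747064-193111=1553953
7. interest=⌊1553953·52/10000⌋=8080; principal=202195-8080=194115; balance=1553953-194115=1359838
8. interest=⌊1359838·52/10000⌋=7071; principal=202195-7071=195124; balance=1359838-195124=1164714
9. interest=⌊1164714·52/10000⌋=6056; principal=202195-6056=196139; balance=1164714-196139=968575
10. interest=⌊968575·52/10000⌋=5036; principal=202195-5036=197159; balance=968575-197159=771416
11. interest=⌊771416·52/10000⌋=4011; principal=202195-4011=198184; balance=771416-198184=573232
12. interest=⌊573232·52/10000⌋=2980; principal=202195-2980=199215; balance=573232-199215=374017
13. interest=⌊374017·52/10000⌋=1944; principal=202195-1944=200251; balance=374017-200251=173766
14. interest=⌊173766·52/10000⌋=903; principal=min(202195-903,173766)=173766; balance=173766-173766=0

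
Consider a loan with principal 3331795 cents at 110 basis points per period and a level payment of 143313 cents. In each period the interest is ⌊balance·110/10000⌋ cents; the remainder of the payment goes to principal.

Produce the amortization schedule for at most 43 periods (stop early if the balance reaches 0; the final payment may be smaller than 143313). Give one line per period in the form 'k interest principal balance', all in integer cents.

1 36649 106664 3225131
2 35476 107837 3117294
3 34290 109023 3008271
4 33090 110223 2898048
5 31878 111435 2786613
6 30652 112661 2673952
7 29413 113900 2560052
8 28160 115153 2444899
9 26893 116420 2328479
10 25613 117700 2210779
11 24318 118995 2091784
12 23009 120304 1971480
13 21686 121627 1849853
14 20348 122965 1726888
15 18995 124318 1602570
16 17628 125685 1476885
17 16245 127068 1349817
18 14847 128466 1221351
19 13434 129879 1091472
20 12006 131307 960165
21 10561 132752 827413
22 9101 134212 693201
23 7625 135688 557513
24 6132 137181 420332
25 4623 138690 281642
26 3098 140215 141427
27 1555 141427 0

1. interest=⌊3331795·110/10000⌋=36649; principal=143313-36649=106664; balance=3331795-106664=3225131
2. interest=⌊3225131·110/10000⌋=35476; principal=143313-35476=107837; balance=3225131-107837=3117294
3. interest=⌊3117294·110/10000⌋=34290; principal=143313-34290=109023; balance=3117294-109023=3008271
4. interest=⌊3008271·110/10000⌋=33090; principal=143313-33090=110223; balance=3008271-110223=2898048
5. interest=⌊2898048·110/10000⌋=31878; principal=143313-31878=111435; balance=2898048-111435=2786613
6. interest=⌊2786613·110/10000⌋=30652; principal=143313-30652=112661; balance=2786613-112661=2673952
7. interest=⌊2673952·110/10000⌋=29413; principal=143313-29413=113900; balance=2673952-113900=2560052
8. interest=⌊2560052·110/10000⌋=28160; principal=143313-28160=115153; balance=2560052-115153=2444899
9. interest=⌊2444899·110/10000⌋=26893; principal=143313-26893=116420; balance=2444899-116420=2328479
10. interest=⌊2328479·110/10000⌋=25613; principal=143313-25613=117700; balance=2328479-117700=2210779
11. interest=⌊2210779·110/10000⌋=24318; principal=143313-24318=118995; balance=2210779-118995=2091784
12. interest=⌊2091784·110/10000⌋=23009; principal=143313-23009=120304; balance=2091784-120304=1971480
13. interest=⌊1971480·110/10000⌋=21686; principal=143313-21686=121627; balance=1971480-121627=1849853
14. interest=⌊1849853·110/10000⌋=20348; principal=143313-20348=122965; balance=1849853-122965=1726888
15. interest=⌊1726888·110/10000⌋=18995; principal=143313-18995=124318; balance=1726888-124318=1602570
16. interest=⌊1602570·110/10000⌋=17628; principal=143313-17628=125685; balance=1602570-125685=1476885
17. interest=⌊1476885·110/10000⌋=16245; principal=143313-16245=127068; balance=1476885-127068=1349817
18. interest=⌊1349817·110/10000⌋=14847; principal=143313-14847=128466; balance=1349817-128466=1221351
19. interest=⌊1221351·110/10000⌋=13434; principal=143313-13434=129879; balance=1221351-129879=1091472
20. interest=⌊1091472·110/10000⌋=12006; principal=143313-12006=131307; balance=1091472-131307=960165
21. interest=⌊960165·110/10000⌋=10561; principal=143313-10561=132752; balance=960165-132752=827413
22. interest=⌊827413·110/10000⌋=9101; principal=143313-9101=134212; balance=827413-134212=693201
23. interest=⌊693201·110/10000⌋=7625; principal=143313-7625=135688; balance=693201-135688=557513
24. interest=⌊557513·110/10000⌋=6132; principal=143313-6132=137181; balance=557513-137181=420332
25. interest=⌊420332·110/10000⌋=4623; principal=143313-4623=138690; balance=420332-138690=281642
26. interest=⌊281642·110/10000⌋=3098; principal=143313-3098=140215; balance=281642-140215=141427
27. interest=⌊141427·110/10000⌋=1555; principal=min(143313-1555,141427)=141427; balance=141427-141427=0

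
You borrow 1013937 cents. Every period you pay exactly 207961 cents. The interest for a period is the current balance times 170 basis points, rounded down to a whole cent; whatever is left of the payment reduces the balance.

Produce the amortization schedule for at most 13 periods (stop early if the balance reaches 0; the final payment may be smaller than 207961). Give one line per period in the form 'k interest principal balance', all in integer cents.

1. interest=⌊1013937·170/10000⌋=17236; principal=207961-17236=190725; balance=1013937-190725=823212
2. interest=⌊823212·170/10000⌋=13994; principal=207961-13994=193967; balance=823212-193967=629245
3. interest=⌊629245·170/10000⌋=10697; principal=207961-10697=197264; balance=629245-197264=431981
4. interest=⌊431981·170/10000⌋=7343; principal=207961-7343=200618; balance=431981-200618=231363
5. interest=⌊231363·170/10000⌋=3933; principal=207961-3933=204028; balance=231363-204028=27335
6. interest=⌊27335·170/10000⌋=464; principal=min(207961-464,27335)=27335; balance=27335-27335=0

1 17236 190725 823212
2 13994 193967 629245
3 10697 197264 431981
4 7343 200618 231363
5 3933 204028 27335
6 464 27335 0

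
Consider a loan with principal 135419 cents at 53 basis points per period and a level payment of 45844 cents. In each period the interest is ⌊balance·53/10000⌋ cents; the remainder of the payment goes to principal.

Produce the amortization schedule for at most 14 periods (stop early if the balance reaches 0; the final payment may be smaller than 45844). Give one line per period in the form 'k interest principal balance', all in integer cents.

1. interest=⌊135419·53/10000⌋=717; principal=45844-717=45127; balance=135419-45127=90292
2. interest=⌊90292·53/10000⌋=478; principal=45844-478=45366; balance=90292-45366=44926
3. interest=⌊44926·53/10000⌋=238; principal=min(45844-238,44926)=44926; balance=44926-44926=0

1 717 45127 90292
2 478 45366 44926
3 238 44926 0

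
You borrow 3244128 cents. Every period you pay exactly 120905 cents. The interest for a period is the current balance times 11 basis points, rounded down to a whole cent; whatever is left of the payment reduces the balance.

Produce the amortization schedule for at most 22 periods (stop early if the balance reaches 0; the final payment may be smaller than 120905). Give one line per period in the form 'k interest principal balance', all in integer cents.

1 3568 117337 3126791
2 3439 117466 3009325
3 3310 117595 2891730
4 3180 117725 2774005
5 3051 117854 2656151
6 2921 117984 2538167
7 2791 118114 2420053
8 2662 118243 2301810
9 2531 118374 2183436
10 2401 118504 2064932
11 2271 118634 1946298
12 2140 118765 1827533
13 2010 118895 1708638
14 1879 119026 1589612
15 1748 119157 1470455
16 1617 119288 1351167
17 1486 119419 1231748
18 1354 119551 1112197
19 1223 119682 992515
20 1091 119814 872701
21 959 119946 752755
22 828 120077 632678

1. interest=⌊3244128·11/10000⌋=3568; principal=120905-3568=117337; balance=3244128-117337=3126791
2. interest=⌊3126791·11/10000⌋=3439; principal=120905-3439=117466; balance=3126791-117466=3009325
3. interest=⌊3009325·11/10000⌋=3310; principal=120905-3310=117595; balance=3009325-117595=2891730
4. interest=⌊2891730·11/10000⌋=3180; principal=120905-3180=117725; balance=2891730-117725=2774005
5. interest=⌊2774005·11/10000⌋=3051; principal=120905-3051=117854; balance=2774005-117854=2656151
6. interest=⌊2656151·11/10000⌋=2921; principal=120905-2921=117984; balance=2656151-117984=2538167
7. interest=⌊2538167·11/10000⌋=2791; principal=120905-2791=118114; balance=2538167-118114=2420053
8. interest=⌊2420053·11/10000⌋=2662; principal=120905-2662=118243; balance=2420053-118243=2301810
9. interest=⌊2301810·11/10000⌋=2531; principal=120905-2531=118374; balance=2301810-118374=2183436
10. interest=⌊2183436·11/10000⌋=2401; principal=120905-2401=118504; balance=2183436-118504=2064932
11. interest=⌊2064932·11/10000⌋=2271; principal=120905-2271=118634; balance=2064932-118634=1946298
12. interest=⌊1946298·11/10000⌋=2140; principal=120905-2140=118765; balance=1946298-118765=1827533
13. interest=⌊1827533·11/10000⌋=2010; principal=120905-2010=118895; balance=1827533-118895=1708638
14. interest=⌊1708638·11/10000⌋=1879; principal=120905-1879=119026; balance=1708638-119026=1589612
15. interest=⌊1589612·11/10000⌋=1748; principal=120905-1748=119157; balance=1589612-119157=1470455
16. interest=⌊1470455·11/10000⌋=1617; principal=120905-1617=119288; balance=1470455-119288=1351167
17. interest=⌊1351167·11/10000⌋=1486; principal=120905-1486=119419; balance=1351167-119419=1231748
18. interest=⌊1231748·11/10000⌋=1354; principal=120905-1354=119551; balance=1231748-119551=1112197
19. interest=⌊1112197·11/10000⌋=1223; principal=120905-1223=119682; balance=1112197-119682=992515
20. interest=⌊992515·11/10000⌋=1091; principal=120905-1091=119814; balance=992515-119814=872701
21. interest=⌊872701·11/10000⌋=959; principal=120905-959=119946; balance=872701-119946=752755
22. interest=⌊752755·11/10000⌋=828; principal=120905-828=120077; balance=752755-120077=632678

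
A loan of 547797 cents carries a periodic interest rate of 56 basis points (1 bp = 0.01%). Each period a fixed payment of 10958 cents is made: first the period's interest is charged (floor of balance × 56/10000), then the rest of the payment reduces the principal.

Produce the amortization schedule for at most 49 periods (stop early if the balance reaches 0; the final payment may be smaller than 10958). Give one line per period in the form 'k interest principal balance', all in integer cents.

1 3067 7891 539906
2 3023 7935 531971
3 2979 7979 523992
4 2934 8024 515968
5 2889 8069 507899
6 2844 8114 499785
7 2798 8160 491625
8 2753 8205 483420
9 2707 8251 475169
10 2660 8298 466871
11 2614 8344 458527
12 2567 8391 450136
13 2520 8438 441698
14 2473 8485 433213
15 2425 8533 424680
16 2378 8580 416100
17 2330 8628 407472
18 2281 8677 398795
19 2233 8725 390070
20 2184 8774 381296
21 2135 8823 372473
22 2085 8873 363600
23 2036 8922 354678
24 1986 8972 345706
25 1935 9023 336683
26 1885 9073 327610
27 1834 9124 318486
28 1783 9175 309311
29 1732 9226 300085
30 1680 9278 290807
31 1628 9330 281477
32 1576 9382 272095
33 1523 9435 262660
34 1470 9488 253172
35 1417 9541 243631
36 1364 9594 234037
37 1310 9648 224389
38 1256 9702 214687
39 1202 9756 204931
40 1147 9811 195120
41 1092 9866 185254
42 1037 9921 175333
43 981 9977 165356
44 925 10033 155323
45 869 10089 145234
46 813 10145 135089
47 756 10202 124887
48 699 10259 114628
49 641 10317 104311

1. interest=⌊547797·56/10000⌋=3067; principal=10958-3067=7891; balance=547797-7891=539906
2. interest=⌊539906·56/10000⌋=3023; principal=10958-3023=7935; balance=539906-7935=531971
3. interest=⌊531971·56/10000⌋=2979; principal=10958-2979=7979; balance=531971-7979=523992
4. interest=⌊523992·56/10000⌋=2934; principal=10958-2934=8024; balance=523992-8024=515968
5. interest=⌊515968·56/10000⌋=2889; principal=10958-2889=8069; balance=515968-8069=507899
6. interest=⌊507899·56/10000⌋=2844; principal=10958-2844=8114; balance=507899-8114=499785
7. interest=⌊499785·56/10000⌋=2798; principal=10958-2798=8160; balance=499785-8160=491625
8. interest=⌊491625·56/10000⌋=2753; principal=10958-2753=8205; balance=491625-8205=483420
9. interest=⌊483420·56/10000⌋=2707; principal=10958-2707=8251; balance=483420-8251=475169
10. interest=⌊475169·56/10000⌋=2660; principal=10958-2660=8298; balance=475169-8298=466871
11. interest=⌊466871·56/10000⌋=2614; principal=10958-2614=8344; balance=466871-8344=458527
12. interest=⌊458527·56/10000⌋=2567; principal=10958-2567=8391; balance=458527-8391=450136
13. interest=⌊450136·56/10000⌋=2520; principal=10958-2520=8438; balance=450136-8438=441698
14. interest=⌊441698·56/10000⌋=2473; principal=10958-2473=8485; balance=441698-8485=433213
15. interest=⌊433213·56/10000⌋=2425; principal=10958-2425=8533; balance=433213-8533=424680
16. interest=⌊424680·56/10000⌋=2378; principal=10958-2378=8580; balance=424680-8580=416100
17. interest=⌊416100·56/10000⌋=2330; principal=10958-2330=8628; balance=416100-8628=407472
18. interest=⌊407472·56/10000⌋=2281; principal=10958-2281=8677; balance=407472-8677=398795
19. interest=⌊398795·56/10000⌋=2233; principal=10958-2233=8725; balance=398795-8725=390070
20. interest=⌊390070·56/10000⌋=2184; principal=10958-2184=8774; balance=390070-8774=381296
21. interest=⌊381296·56/10000⌋=2135; principal=10958-2135=8823; balance=381296-8823=372473
22. interest=⌊372473·56/10000⌋=2085; principal=10958-2085=8873; balance=372473-8873=363600
23. interest=⌊363600·56/10000⌋=2036; principal=10958-2036=8922; balance=363600-8922=354678
24. interest=⌊354678·56/10000⌋=1986; principal=10958-1986=8972; balance=354678-8972=345706
25. interest=⌊345706·56/10000⌋=1935; principal=10958-1935=9023; balance=345706-9023=336683
26. interest=⌊336683·56/10000⌋=1885; principal=10958-1885=9073; balance=336683-9073=327610
27. interest=⌊327610·56/10000⌋=1834; principal=10958-1834=9124; balance=327610-9124=318486
28. interest=⌊318486·56/10000⌋=1783; principal=10958-1783=9175; balance=318486-9175=309311
29. interest=⌊309311·56/10000⌋=1732; principal=10958-1732=9226; balance=309311-9226=300085
30. interest=⌊300085·56/10000⌋=1680; principal=10958-1680=9278; balance=300085-9278=290807
31. interest=⌊290807·56/10000⌋=1628; principal=10958-1628=9330; balance=290807-9330=281477
32. interest=⌊281477·56/10000⌋=1576; principal=10958-1576=9382; balance=281477-9382=272095
33. interest=⌊272095·56/10000⌋=1523; principal=10958-1523=9435; balance=272095-9435=262660
34. interest=⌊262660·56/10000⌋=1470; principal=10958-1470=9488; balance=262660-9488=253172
35. interest=⌊253172·56/10000⌋=1417; principal=10958-1417=9541; balance=253172-9541=243631
36. interest=⌊243631·56/10000⌋=1364; principal=10958-1364=9594; balance=243631-9594=234037
37. interest=⌊234037·56/10000⌋=1310; principal=10958-1310=9648; balance=234037-9648=224389
38. interest=⌊224389·56/10000⌋=1256; principal=10958-1256=9702; balance=224389-9702=214687
39. interest=⌊214687·56/10000⌋=1202; principal=10958-1202=9756; balance=214687-9756=204931
40. interest=⌊204931·56/10000⌋=1147; principal=10958-1147=9811; balance=204931-9811=195120
41. interest=⌊195120·56/10000⌋=1092; principal=10958-1092=9866; balance=195120-9866=185254
42. interest=⌊185254·56/10000⌋=1037; principal=10958-1037=9921; balance=185254-9921=175333
43. interest=⌊175333·56/10000⌋=981; principal=10958-981=9977; balance=175333-9977=165356
44. interest=⌊165356·56/10000⌋=925; principal=10958-925=10033; balance=165356-10033=155323
45. interest=⌊155323·56/10000⌋=869; principal=10958-869=10089; balance=155323-10089=145234
46. interest=⌊145234·56/10000⌋=813; principal=10958-813=10145; balance=145234-10145=135089
47. interest=⌊135089·56/10000⌋=756; principal=10958-756=10202; balance=135089-10202=124887
48. interest=⌊124887·56/10000⌋=699; principal=10958-699=10259; balance=124887-10259=114628
49. interest=⌊114628·56/10000⌋=641; principal=10958-641=10317; balance=114628-10317=104311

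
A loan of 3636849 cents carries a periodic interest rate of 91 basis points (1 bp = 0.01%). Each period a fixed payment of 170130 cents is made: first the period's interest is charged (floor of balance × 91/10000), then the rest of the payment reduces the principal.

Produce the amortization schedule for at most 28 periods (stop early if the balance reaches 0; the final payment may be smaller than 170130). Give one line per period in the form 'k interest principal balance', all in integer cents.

1 33095 137035 3499814
2 31848 138282 3361532
3 30589 139541 3221991
4 29320 140810 3081181
5 28038 142092 2939089
6 26745 143385 2795704
7 25440 144690 2651014
8 24124 146006 2505008
9 22795 147335 2357673
10 21454 148676 2208997
11 20101 150029 2058968
12 18736 151394 1907574
13 17358 152772 1754802
14 15968 154162 1600640
15 14565 155565 1445075
16 13150 156980 1288095
17 11721 158409 1129686
18 10280 159850 969836
19 8825 161305 808531
20 7357 162773 645758
21 5876 164254 481504
22 4381 165749 315755
23 2873 167257 148498
24 1351 148498 0

1. interest=⌊3636849·91/10000⌋=33095; principal=170130-33095=137035; balance=3636849-137035=3499814
2. interest=⌊3499814·91/10000⌋=31848; principal=170130-31848=138282; balance=3499814-138282=3361532
3. interest=⌊3361532·91/10000⌋=30589; principal=170130-30589=139541; balance=3361532-139541=3221991
4. interest=⌊3221991·91/10000⌋=29320; principal=170130-29320=140810; balance=3221991-140810=3081181
5. interest=⌊3081181·91/10000⌋=28038; principal=170130-28038=142092; balance=3081181-142092=2939089
6. interest=⌊2939089·91/10000⌋=26745; principal=170130-26745=143385; balance=2939089-143385=2795704
7. interest=⌊2795704·91/10000⌋=25440; principal=170130-25440=144690; balance=2795704-144690=2651014
8. interest=⌊2651014·91/10000⌋=24124; principal=170130-24124=146006; balance=2651014-146006=2505008
9. interest=⌊2505008·91/10000⌋=22795; principal=170130-22795=147335; balance=2505008-147335=2357673
10. interest=⌊2357673·91/10000⌋=21454; principal=170130-21454=148676; balance=2357673-148676=2208997
11. interest=⌊2208997·91/10000⌋=20101; principal=170130-20101=150029; balance=2208997-150029=2058968
12. interest=⌊2058968·91/10000⌋=18736; principal=170130-18736=151394; balance=2058968-151394=1907574
13. interest=⌊1907574·91/10000⌋=17358; principal=170130-17358=152772; balance=1907574-152772=1754802
14. interest=⌊1754802·91/10000⌋=15968; principal=170130-15968=154162; balance=1754802-154162=1600640
15. interest=⌊1600640·91/10000⌋=14565; principal=170130-14565=155565; balance=1600640-155565=1445075
16. interest=⌊1445075·91/10000⌋=13150; principal=170130-13150=156980; balance=1445075-156980=1288095
17. interest=⌊1288095·91/10000⌋=11721; principal=170130-11721=158409; balance=1288095-158409=1129686
18. interest=⌊1129686·91/10000⌋=10280; principal=170130-10280=159850; balance=1129686-159850=969836
19. interest=⌊969836·91/10000⌋=8825; principal=170130-8825=161305; balance=969836-161305=808531
20. interest=⌊808531·91/10000⌋=7357; principal=170130-7357=162773; balance=808531-162773=645758
21. interest=⌊645758·91/10000⌋=5876; principal=170130-5876=164254; balance=645758-164254=481504
22. interest=⌊481504·91/10000⌋=4381; principal=170130-4381=165749; balance=481504-165749=315755
23. interest=⌊315755·91/10000⌋=2873; principal=170130-2873=167257; balance=315755-167257=148498
24. interest=⌊148498·91/10000⌋=1351; principal=min(170130-1351,148498)=148498; balance=148498-148498=0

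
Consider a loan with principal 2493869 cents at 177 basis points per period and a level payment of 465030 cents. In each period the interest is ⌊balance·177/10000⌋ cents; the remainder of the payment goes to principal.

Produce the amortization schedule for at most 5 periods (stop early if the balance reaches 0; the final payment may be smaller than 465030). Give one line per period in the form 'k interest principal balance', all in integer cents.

1. interest=⌊2493869·177/10000⌋=44141; principal=465030-44141=420889; balance=2493869-420889=2072980
2. interest=⌊2072980·177/10000⌋=36691; principal=465030-36691=428339; balance=2072980-428339=1644641
3. interest=⌊1644641·177/10000⌋=29110; principal=465030-29110=435920; balance=1644641-435920=1208721
4. interest=⌊1208721·177/10000⌋=21394; principal=465030-21394=443636; balance=1208721-443636=765085
5. interest=⌊765085·177/10000⌋=13542; principal=465030-13542=451488; balance=765085-451488=313597

1 44141 420889 2072980
2 36691 428339 1644641
3 29110 435920 1208721
4 21394 443636 765085
5 13542 451488 313597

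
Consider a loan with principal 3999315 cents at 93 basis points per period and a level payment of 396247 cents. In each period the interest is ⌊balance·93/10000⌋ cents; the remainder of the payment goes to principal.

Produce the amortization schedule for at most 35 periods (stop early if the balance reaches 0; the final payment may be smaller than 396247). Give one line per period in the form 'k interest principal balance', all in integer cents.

1. interest=⌊3999315·93/10000⌋=37193; principal=396247-37193=359054; balance=3999315-359054=3640261
2. interest=⌊3640261·93/10000⌋=33854; principal=396247-33854=362393; balance=3640261-362393=3277868
3. interest=⌊3277868·93/10000⌋=30484; principal=396247-30484=365763; balance=3277868-365763=2912105
4. interest=⌊2912105·93/10000⌋=27082; principal=396247-27082=369165; balance=2912105-369165=2542940
5. interest=⌊2542940·93/10000⌋=23649; principal=396247-23649=372598; balance=2542940-372598=2170342
6. interest=⌊2170342·93/10000⌋=20184; principal=396247-20184=376063; balance=2170342-376063=1794279
7. interest=⌊1794279·93/10000⌋=16686; principal=396247-16686=379561; balance=1794279-379561=1414718
8. interest=⌊1414718·93/10000⌋=13156; principal=396247-13156=383091; balance=1414718-383091=1031627
9. interest=⌊1031627·93/10000⌋=9594; principal=396247-9594=386653; balance=1031627-386653=644974
10. interest=⌊644974·93/10000⌋=5998; principal=396247-5998=390249; balance=644974-390249=254725
11. interest=⌊254725·93/10000⌋=2368; principal=min(396247-2368,254725)=254725; balance=254725-254725=0

1 37193 359054 3640261
2 33854 362393 3277868
3 30484 365763 2912105
4 27082 369165 2542940
5 23649 372598 2170342
6 20184 376063 1794279
7 16686 379561 1414718
8 13156 383091 1031627
9 9594 386653 644974
10 5998 390249 254725
11 2368 254725 0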